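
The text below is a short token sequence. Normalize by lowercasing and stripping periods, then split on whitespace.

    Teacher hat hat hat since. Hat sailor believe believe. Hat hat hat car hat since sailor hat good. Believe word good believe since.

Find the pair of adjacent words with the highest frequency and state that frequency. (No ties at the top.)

"hat hat", 4 times

Bigram frequencies (highest first):
  hat hat: 4
  hat since: 2
  good believe: 2
  teacher hat: 1
  since hat: 1
  hat sailor: 1
  … (11 more, each ≤ 1)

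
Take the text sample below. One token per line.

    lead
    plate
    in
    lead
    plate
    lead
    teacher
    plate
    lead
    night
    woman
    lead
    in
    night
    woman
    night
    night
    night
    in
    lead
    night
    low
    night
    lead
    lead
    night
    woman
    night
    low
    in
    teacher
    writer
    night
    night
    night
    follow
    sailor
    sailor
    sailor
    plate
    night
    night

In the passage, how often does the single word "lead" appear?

8

Scanning the 42 tokens for "lead":
  position 1: lead
  position 4: lead
  position 6: lead
  position 9: lead
  position 12: lead
  position 20: lead
  position 24: lead
  position 25: lead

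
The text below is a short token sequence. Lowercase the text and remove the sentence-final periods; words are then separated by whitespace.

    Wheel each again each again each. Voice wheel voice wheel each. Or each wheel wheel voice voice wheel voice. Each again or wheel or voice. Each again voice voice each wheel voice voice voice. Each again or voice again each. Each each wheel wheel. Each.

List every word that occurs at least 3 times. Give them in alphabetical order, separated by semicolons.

again; each; or; voice; wheel

Unigram counts meeting the condition (at least 3 times):
  again: 6
  each: 13
  or: 4
  voice: 12
  wheel: 10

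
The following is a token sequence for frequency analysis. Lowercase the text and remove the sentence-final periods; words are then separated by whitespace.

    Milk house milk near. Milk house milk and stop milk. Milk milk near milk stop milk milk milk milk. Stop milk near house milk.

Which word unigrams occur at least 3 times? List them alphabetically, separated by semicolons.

house; milk; near; stop

Unigram counts meeting the condition (at least 3 times):
  house: 3
  milk: 14
  near: 3
  stop: 3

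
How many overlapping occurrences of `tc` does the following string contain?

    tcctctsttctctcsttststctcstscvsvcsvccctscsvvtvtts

Sliding a length-2 window over the 48 characters (47 positions):
  position 1–2: tc
  position 4–5: tc
  position 9–10: tc
  position 11–12: tc
  position 13–14: tc
  position 21–22: tc
  position 23–24: tc

7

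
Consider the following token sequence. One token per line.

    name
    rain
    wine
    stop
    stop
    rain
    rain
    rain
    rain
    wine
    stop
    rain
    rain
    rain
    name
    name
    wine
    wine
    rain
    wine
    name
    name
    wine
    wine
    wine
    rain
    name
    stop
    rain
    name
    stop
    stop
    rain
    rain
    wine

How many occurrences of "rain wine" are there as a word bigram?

Scanning the 34 overlapping bigram windows for "rain wine":
  position 2–3: rain wine
  position 9–10: rain wine
  position 19–20: rain wine
  position 34–35: rain wine

4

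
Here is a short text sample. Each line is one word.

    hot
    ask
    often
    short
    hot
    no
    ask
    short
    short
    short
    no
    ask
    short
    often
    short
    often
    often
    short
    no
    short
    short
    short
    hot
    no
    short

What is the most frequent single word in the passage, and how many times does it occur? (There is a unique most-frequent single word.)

"short", 11 times

Unigram frequencies (highest first):
  short: 11
  often: 4
  no: 4
  hot: 3
  ask: 3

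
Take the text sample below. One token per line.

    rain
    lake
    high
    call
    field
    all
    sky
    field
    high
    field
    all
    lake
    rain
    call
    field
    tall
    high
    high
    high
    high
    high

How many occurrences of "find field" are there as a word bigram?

0

Scanning the 20 overlapping bigram windows for "find field":
  (none found)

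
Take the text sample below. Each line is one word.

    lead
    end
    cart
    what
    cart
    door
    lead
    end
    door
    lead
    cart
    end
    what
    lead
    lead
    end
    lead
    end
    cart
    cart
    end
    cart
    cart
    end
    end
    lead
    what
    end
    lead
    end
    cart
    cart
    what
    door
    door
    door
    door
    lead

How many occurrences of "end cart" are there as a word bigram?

Scanning the 37 overlapping bigram windows for "end cart":
  position 2–3: end cart
  position 18–19: end cart
  position 21–22: end cart
  position 30–31: end cart

4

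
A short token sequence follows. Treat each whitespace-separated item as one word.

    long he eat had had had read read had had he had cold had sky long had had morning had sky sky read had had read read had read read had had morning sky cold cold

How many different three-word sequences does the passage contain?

36 tokens → 34 trigram windows in total.
Repeated trigrams (each contributes count−1 duplicates):
  had read read: 3
  read had had: 3
  read read had: 3
  had had morning: 2
  had had read: 2
8 duplicate windows → 34 − 8 = 26 distinct.

26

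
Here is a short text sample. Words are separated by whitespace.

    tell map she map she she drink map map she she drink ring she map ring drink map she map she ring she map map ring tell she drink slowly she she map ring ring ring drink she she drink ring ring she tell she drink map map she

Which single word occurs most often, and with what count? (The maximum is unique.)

"she", 17 times

Unigram frequencies (highest first):
  she: 17
  map: 12
  ring: 9
  drink: 7
  tell: 3
  slowly: 1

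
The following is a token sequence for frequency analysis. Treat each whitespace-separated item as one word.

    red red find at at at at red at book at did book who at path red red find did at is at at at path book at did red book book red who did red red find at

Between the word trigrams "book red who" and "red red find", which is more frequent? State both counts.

"red red find" (3 vs 1)

"book red who": 1 occurrence
"red red find": 3 occurrences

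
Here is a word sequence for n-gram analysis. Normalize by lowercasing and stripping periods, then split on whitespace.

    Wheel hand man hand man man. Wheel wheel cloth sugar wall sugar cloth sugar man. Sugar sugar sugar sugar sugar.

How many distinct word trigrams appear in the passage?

16

20 tokens → 18 trigram windows in total.
Repeated trigrams (each contributes count−1 duplicates):
  sugar sugar sugar: 3
2 duplicate windows → 18 − 2 = 16 distinct.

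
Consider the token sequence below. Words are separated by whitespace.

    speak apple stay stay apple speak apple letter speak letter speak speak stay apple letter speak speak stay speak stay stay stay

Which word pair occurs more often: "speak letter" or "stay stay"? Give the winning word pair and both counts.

"speak letter": 1 occurrence
"stay stay": 3 occurrences

"stay stay" (3 vs 1)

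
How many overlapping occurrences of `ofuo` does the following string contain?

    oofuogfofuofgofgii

Sliding a length-4 window over the 18 characters (15 positions):
  position 2–5: ofuo
  position 8–11: ofuo

2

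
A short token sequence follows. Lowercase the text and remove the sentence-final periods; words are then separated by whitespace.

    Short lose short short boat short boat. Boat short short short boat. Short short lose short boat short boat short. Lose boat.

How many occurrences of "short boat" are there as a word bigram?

Scanning the 21 overlapping bigram windows for "short boat":
  position 4–5: short boat
  position 6–7: short boat
  position 11–12: short boat
  position 16–17: short boat
  position 18–19: short boat

5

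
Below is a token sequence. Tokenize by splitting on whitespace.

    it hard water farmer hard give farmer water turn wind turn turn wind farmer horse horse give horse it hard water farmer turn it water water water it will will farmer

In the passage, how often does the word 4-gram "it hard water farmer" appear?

2

Scanning the 28 overlapping 4-gram windows for "it hard water farmer":
  position 1–4: it hard water farmer
  position 19–22: it hard water farmer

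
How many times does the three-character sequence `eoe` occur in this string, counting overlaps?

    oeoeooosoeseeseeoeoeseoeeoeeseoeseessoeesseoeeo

7

Sliding a length-3 window over the 47 characters (45 positions):
  position 2–4: eoe
  position 16–18: eoe
  position 18–20: eoe
  position 22–24: eoe
  position 25–27: eoe
  position 30–32: eoe
  position 43–45: eoe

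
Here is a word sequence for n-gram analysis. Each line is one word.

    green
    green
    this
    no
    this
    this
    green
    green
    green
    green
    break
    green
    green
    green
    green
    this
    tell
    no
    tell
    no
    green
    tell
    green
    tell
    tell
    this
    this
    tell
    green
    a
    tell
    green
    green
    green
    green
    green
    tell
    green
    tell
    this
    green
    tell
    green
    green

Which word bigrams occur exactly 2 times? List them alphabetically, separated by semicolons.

green this; tell no; tell this; this green; this tell; this this

Bigram counts meeting the condition (exactly 2 times):
  green this: 2
  tell no: 2
  tell this: 2
  this green: 2
  this tell: 2
  this this: 2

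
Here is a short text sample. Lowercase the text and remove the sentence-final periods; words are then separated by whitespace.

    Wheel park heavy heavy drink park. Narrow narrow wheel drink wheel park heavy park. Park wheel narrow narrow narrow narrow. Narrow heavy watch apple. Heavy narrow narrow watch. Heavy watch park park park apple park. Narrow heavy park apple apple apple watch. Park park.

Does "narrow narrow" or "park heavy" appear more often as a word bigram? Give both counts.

"narrow narrow" (6 vs 2)

"narrow narrow": 6 occurrences
"park heavy": 2 occurrences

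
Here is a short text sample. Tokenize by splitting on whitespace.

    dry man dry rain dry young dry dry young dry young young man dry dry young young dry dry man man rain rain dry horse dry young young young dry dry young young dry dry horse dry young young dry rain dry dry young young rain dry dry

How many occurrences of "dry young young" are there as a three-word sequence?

6

Scanning the 46 overlapping trigram windows for "dry young young":
  position 10–12: dry young young
  position 15–17: dry young young
  position 26–28: dry young young
  position 31–33: dry young young
  position 37–39: dry young young
  position 43–45: dry young young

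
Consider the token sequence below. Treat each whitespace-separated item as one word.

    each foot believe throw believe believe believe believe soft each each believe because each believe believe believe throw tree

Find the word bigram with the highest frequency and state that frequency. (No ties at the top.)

Bigram frequencies (highest first):
  believe believe: 5
  believe throw: 2
  each believe: 2
  each foot: 1
  foot believe: 1
  throw believe: 1
  … (6 more, each ≤ 1)

"believe believe", 5 times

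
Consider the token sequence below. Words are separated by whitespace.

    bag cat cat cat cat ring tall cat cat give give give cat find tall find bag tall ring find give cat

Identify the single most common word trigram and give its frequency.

Trigram frequencies (highest first):
  cat cat cat: 2
  bag cat cat: 1
  cat cat ring: 1
  cat ring tall: 1
  ring tall cat: 1
  tall cat cat: 1
  … (13 more, each ≤ 1)

"cat cat cat", 2 times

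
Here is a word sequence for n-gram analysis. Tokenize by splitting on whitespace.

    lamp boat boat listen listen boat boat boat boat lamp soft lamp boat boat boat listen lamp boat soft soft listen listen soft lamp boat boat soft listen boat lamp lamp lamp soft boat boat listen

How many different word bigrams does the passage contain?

15

36 tokens → 35 bigram windows in total.
Repeated bigrams (each contributes count−1 duplicates):
  boat boat: 8
  lamp boat: 4
  boat listen: 3
  boat lamp: 2
  boat soft: 2
  lamp lamp: 2
  lamp soft: 2
  listen boat: 2
  … (3 more repeated)
20 duplicate windows → 35 − 20 = 15 distinct.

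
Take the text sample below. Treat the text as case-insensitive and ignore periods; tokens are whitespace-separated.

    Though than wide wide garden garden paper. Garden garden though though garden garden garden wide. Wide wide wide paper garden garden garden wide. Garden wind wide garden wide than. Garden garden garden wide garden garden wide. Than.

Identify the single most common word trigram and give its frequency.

Trigram frequencies (highest first):
  garden garden wide: 4
  garden garden garden: 3
  wide garden garden: 2
  paper garden garden: 2
  wide wide wide: 2
  garden wide garden: 2
  … (19 more, each ≤ 2)

"garden garden wide", 4 times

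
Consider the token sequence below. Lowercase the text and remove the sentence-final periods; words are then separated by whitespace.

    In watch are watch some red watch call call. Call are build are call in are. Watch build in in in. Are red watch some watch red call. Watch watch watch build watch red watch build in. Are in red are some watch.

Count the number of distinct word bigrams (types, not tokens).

43 tokens → 42 bigram windows in total.
Repeated bigrams (each contributes count−1 duplicates):
  in are: 3
  red watch: 3
  watch build: 3
  are watch: 2
  build in: 2
  call call: 2
  in in: 2
  some watch: 2
  … (3 more repeated)
14 duplicate windows → 42 − 14 = 28 distinct.

28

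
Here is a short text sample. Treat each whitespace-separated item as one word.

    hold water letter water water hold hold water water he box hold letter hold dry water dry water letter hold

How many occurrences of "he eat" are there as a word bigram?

Scanning the 19 overlapping bigram windows for "he eat":
  (none found)

0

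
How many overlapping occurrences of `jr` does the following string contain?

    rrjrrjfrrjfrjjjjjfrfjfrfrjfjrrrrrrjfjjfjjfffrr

Sliding a length-2 window over the 46 characters (45 positions):
  position 3–4: jr
  position 28–29: jr

2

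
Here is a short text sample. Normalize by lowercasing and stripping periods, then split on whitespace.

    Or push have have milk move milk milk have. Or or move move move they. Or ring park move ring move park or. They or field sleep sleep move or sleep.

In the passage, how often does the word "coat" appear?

0

Scanning the 31 tokens for "coat":
  (none found)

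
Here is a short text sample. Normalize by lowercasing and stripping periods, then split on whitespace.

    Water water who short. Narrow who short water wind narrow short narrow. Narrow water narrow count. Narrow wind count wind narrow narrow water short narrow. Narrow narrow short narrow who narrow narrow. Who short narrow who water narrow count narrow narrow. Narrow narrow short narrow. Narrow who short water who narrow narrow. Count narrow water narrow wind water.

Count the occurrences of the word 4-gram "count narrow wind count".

Scanning the 55 overlapping 4-gram windows for "count narrow wind count":
  position 16–19: count narrow wind count

1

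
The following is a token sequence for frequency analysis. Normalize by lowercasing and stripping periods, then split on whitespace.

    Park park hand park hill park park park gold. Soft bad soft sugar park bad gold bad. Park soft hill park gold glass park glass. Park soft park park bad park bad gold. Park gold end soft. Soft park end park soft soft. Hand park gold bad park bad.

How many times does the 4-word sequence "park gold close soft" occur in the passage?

0

Scanning the 46 overlapping 4-gram windows for "park gold close soft":
  (none found)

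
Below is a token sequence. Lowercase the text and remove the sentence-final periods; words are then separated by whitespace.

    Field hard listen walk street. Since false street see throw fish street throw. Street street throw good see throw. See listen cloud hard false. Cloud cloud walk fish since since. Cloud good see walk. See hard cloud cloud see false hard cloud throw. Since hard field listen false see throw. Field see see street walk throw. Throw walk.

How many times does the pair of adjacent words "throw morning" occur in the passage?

0

Scanning the 57 overlapping bigram windows for "throw morning":
  (none found)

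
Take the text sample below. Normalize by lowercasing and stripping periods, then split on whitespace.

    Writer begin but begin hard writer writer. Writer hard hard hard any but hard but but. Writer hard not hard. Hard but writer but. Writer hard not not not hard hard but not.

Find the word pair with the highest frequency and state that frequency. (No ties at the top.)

"hard hard", 4 times

Bigram frequencies (highest first):
  hard hard: 4
  writer hard: 3
  hard but: 3
  but writer: 3
  writer writer: 2
  hard not: 2
  … (13 more, each ≤ 2)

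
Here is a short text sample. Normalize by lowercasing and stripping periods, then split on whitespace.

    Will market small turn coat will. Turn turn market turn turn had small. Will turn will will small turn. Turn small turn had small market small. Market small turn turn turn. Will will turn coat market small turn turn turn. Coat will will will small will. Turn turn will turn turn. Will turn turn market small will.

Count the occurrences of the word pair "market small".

Scanning the 56 overlapping bigram windows for "market small":
  position 2–3: market small
  position 25–26: market small
  position 27–28: market small
  position 36–37: market small
  position 55–56: market small

5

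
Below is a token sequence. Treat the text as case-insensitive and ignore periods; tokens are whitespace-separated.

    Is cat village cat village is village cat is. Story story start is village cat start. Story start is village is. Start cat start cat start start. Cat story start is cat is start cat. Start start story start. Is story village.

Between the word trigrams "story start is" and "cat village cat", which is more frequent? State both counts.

"story start is": 4 occurrences
"cat village cat": 1 occurrence

"story start is" (4 vs 1)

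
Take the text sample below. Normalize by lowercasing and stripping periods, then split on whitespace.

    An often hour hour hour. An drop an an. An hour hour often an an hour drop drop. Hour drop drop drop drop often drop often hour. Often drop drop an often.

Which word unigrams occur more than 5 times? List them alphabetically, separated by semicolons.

Unigram counts meeting the condition (more than 5 times):
  an: 8
  drop: 10
  hour: 8
  often: 6

an; drop; hour; often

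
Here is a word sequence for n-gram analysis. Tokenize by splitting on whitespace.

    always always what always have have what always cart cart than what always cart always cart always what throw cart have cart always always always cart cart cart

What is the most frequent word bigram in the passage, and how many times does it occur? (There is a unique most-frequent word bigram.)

"always cart", 4 times

Bigram frequencies (highest first):
  always cart: 4
  always always: 3
  what always: 3
  cart cart: 3
  cart always: 3
  always what: 2
  … (9 more, each ≤ 1)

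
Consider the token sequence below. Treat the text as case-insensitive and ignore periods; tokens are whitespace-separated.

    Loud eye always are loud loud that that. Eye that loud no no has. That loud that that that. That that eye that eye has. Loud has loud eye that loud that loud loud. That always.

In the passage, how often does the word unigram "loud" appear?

10

Scanning the 36 tokens for "loud":
  position 1: loud
  position 5: loud
  position 6: loud
  position 11: loud
  position 16: loud
  position 26: loud
  position 28: loud
  position 31: loud
  position 33: loud
  position 34: loud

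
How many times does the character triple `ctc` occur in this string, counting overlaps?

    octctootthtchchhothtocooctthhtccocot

Sliding a length-3 window over the 36 characters (34 positions):
  position 2–4: ctc

1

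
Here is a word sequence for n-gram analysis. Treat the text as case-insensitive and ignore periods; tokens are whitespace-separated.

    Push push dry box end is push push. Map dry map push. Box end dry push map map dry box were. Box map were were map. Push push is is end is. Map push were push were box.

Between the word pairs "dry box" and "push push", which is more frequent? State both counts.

"dry box": 2 occurrences
"push push": 3 occurrences

"push push" (3 vs 2)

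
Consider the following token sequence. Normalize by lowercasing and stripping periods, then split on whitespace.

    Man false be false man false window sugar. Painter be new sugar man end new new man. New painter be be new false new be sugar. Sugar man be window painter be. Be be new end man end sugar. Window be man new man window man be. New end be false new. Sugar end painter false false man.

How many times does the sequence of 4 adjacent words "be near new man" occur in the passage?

Scanning the 55 overlapping 4-gram windows for "be near new man":
  (none found)

0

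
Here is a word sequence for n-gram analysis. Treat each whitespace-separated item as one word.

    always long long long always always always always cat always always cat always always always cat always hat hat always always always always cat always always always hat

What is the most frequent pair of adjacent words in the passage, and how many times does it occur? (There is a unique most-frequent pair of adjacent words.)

Bigram frequencies (highest first):
  always always: 11
  always cat: 4
  cat always: 4
  long long: 2
  always hat: 2
  always long: 1
  … (3 more, each ≤ 1)

"always always", 11 times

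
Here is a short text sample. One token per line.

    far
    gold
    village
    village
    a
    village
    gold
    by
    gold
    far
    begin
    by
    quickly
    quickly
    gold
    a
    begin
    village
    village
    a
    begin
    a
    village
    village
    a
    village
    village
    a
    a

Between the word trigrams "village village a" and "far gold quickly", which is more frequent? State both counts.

"village village a": 4 occurrences
"far gold quickly": 0 occurrences

"village village a" (4 vs 0)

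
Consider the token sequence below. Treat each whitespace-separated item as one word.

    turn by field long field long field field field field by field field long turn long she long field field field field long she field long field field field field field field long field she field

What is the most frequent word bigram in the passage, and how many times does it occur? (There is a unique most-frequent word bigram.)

Bigram frequencies (highest first):
  field field: 12
  field long: 6
  long field: 5
  by field: 2
  long she: 2
  she field: 2
  … (6 more, each ≤ 1)

"field field", 12 times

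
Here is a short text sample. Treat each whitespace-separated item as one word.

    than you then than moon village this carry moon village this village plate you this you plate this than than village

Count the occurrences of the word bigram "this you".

Scanning the 20 overlapping bigram windows for "this you":
  position 15–16: this you

1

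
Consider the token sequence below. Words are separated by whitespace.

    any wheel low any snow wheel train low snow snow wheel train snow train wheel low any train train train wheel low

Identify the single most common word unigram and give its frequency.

"train", 6 times

Unigram frequencies (highest first):
  train: 6
  wheel: 5
  low: 4
  snow: 4
  any: 3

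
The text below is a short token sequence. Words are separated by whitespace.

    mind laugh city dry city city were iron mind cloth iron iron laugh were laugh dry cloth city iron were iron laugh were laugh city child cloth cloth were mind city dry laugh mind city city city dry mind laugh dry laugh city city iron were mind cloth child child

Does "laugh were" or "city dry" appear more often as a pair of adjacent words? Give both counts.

"laugh were": 2 occurrences
"city dry": 3 occurrences

"city dry" (3 vs 2)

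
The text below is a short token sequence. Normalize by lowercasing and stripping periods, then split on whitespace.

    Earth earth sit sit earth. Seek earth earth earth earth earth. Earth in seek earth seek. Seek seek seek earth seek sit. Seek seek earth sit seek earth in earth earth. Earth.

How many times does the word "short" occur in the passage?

0

Scanning the 32 tokens for "short":
  (none found)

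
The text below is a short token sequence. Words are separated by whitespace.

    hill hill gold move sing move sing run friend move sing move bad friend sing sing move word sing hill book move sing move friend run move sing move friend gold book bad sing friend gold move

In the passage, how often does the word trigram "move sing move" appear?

Scanning the 35 overlapping trigram windows for "move sing move":
  position 4–6: move sing move
  position 10–12: move sing move
  position 22–24: move sing move
  position 27–29: move sing move

4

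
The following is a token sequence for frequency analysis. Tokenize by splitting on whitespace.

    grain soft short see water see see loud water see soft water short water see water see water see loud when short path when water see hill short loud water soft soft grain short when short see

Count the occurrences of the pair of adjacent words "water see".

6

Scanning the 36 overlapping bigram windows for "water see":
  position 5–6: water see
  position 9–10: water see
  position 14–15: water see
  position 16–17: water see
  position 18–19: water see
  position 25–26: water see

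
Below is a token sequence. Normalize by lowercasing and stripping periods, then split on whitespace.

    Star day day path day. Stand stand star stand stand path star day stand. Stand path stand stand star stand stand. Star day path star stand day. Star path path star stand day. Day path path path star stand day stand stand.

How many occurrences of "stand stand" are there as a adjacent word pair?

6

Scanning the 41 overlapping bigram windows for "stand stand":
  position 6–7: stand stand
  position 9–10: stand stand
  position 14–15: stand stand
  position 17–18: stand stand
  position 20–21: stand stand
  position 41–42: stand stand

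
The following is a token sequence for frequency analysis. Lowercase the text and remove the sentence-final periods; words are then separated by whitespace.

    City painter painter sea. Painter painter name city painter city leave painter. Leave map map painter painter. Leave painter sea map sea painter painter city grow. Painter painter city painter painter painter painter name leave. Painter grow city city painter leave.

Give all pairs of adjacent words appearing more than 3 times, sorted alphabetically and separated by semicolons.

city painter; painter painter

Bigram counts meeting the condition (more than 3 times):
  city painter: 4
  painter painter: 8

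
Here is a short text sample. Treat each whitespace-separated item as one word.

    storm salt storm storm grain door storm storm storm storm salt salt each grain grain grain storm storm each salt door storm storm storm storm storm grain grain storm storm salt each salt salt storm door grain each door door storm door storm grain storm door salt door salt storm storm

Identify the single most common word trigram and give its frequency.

Trigram frequencies (highest first):
  storm storm storm: 5
  salt storm storm: 2
  storm storm grain: 2
  door storm storm: 2
  storm storm salt: 2
  grain grain storm: 2
  … (33 more, each ≤ 2)

"storm storm storm", 5 times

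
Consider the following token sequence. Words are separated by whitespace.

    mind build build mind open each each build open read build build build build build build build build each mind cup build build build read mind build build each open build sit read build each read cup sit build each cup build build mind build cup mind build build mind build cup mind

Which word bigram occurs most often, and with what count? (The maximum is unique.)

Bigram frequencies (highest first):
  build build: 13
  mind build: 5
  build each: 4
  build mind: 3
  read build: 2
  cup build: 2
  … (21 more, each ≤ 2)

"build build", 13 times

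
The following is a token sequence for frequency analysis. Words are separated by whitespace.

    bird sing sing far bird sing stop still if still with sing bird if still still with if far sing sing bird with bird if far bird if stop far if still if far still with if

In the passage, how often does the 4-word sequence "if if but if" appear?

0

Scanning the 34 overlapping 4-gram windows for "if if but if":
  (none found)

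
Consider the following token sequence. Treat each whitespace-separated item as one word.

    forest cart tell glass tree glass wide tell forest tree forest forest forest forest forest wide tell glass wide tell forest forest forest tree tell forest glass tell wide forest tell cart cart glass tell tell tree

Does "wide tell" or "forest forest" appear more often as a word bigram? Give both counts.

"forest forest" (6 vs 3)

"wide tell": 3 occurrences
"forest forest": 6 occurrences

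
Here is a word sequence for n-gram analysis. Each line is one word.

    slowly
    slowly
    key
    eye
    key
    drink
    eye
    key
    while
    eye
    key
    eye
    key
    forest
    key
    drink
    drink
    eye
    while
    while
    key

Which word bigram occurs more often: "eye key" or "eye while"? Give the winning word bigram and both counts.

"eye key" (4 vs 1)

"eye key": 4 occurrences
"eye while": 1 occurrence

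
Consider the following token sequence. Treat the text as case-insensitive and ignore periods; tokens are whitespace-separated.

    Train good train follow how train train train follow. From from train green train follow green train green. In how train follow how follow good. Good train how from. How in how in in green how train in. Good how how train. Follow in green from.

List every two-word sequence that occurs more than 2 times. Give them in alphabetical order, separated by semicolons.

Bigram counts meeting the condition (more than 2 times):
  how train: 4
  train follow: 5

how train; train follow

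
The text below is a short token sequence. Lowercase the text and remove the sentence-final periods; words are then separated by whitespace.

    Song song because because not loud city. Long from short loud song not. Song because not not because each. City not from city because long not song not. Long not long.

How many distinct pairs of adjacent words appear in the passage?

24

31 tokens → 30 bigram windows in total.
Repeated bigrams (each contributes count−1 duplicates):
  because not: 2
  long not: 2
  not long: 2
  not song: 2
  song because: 2
  song not: 2
6 duplicate windows → 30 − 6 = 24 distinct.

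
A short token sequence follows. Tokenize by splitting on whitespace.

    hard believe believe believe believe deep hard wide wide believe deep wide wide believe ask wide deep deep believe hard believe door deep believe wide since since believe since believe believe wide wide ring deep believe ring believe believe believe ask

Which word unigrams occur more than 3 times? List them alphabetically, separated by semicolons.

believe; deep; wide

Unigram counts meeting the condition (more than 3 times):
  believe: 16
  deep: 6
  wide: 8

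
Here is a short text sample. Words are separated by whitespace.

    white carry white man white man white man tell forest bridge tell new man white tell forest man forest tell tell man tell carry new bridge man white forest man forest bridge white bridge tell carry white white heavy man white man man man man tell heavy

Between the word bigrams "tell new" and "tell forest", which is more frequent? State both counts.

"tell forest" (2 vs 1)

"tell new": 1 occurrence
"tell forest": 2 occurrences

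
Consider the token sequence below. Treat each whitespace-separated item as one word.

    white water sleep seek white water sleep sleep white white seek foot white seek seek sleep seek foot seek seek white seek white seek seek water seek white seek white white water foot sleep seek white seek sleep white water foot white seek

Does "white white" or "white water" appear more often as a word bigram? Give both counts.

"white white": 2 occurrences
"white water": 4 occurrences

"white water" (4 vs 2)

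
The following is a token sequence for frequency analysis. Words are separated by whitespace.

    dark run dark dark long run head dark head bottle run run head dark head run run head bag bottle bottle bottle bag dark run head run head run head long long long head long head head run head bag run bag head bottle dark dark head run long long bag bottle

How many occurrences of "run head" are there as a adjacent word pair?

Scanning the 51 overlapping bigram windows for "run head":
  position 6–7: run head
  position 12–13: run head
  position 17–18: run head
  position 25–26: run head
  position 27–28: run head
  position 29–30: run head
  position 38–39: run head

7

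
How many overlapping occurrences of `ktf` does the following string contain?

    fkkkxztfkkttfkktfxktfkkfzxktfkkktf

Sliding a length-3 window over the 34 characters (32 positions):
  position 15–17: ktf
  position 19–21: ktf
  position 27–29: ktf
  position 32–34: ktf

4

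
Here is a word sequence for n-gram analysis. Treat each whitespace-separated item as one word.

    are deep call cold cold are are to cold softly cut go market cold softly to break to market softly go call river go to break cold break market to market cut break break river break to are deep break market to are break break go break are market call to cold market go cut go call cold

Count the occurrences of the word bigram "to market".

Scanning the 57 overlapping bigram windows for "to market":
  position 18–19: to market
  position 30–31: to market

2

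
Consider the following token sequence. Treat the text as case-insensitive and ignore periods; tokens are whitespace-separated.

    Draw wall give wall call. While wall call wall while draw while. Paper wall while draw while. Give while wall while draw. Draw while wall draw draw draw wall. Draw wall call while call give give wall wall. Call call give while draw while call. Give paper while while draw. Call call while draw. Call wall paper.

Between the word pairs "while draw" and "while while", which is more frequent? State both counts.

"while draw" (6 vs 1)

"while draw": 6 occurrences
"while while": 1 occurrence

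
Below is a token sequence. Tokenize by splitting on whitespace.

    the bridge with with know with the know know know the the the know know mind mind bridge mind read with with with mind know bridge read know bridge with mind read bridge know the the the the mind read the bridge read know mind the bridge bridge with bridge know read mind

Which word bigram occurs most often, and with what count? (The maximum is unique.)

Bigram frequencies (highest first):
  the the: 5
  the bridge: 3
  bridge with: 3
  with with: 3
  know know: 3
  mind read: 3
  … (24 more, each ≤ 2)

"the the", 5 times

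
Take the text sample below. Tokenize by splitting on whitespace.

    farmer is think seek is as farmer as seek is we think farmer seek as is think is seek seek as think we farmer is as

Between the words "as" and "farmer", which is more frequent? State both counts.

"as" (5 vs 4)

"as": 5 occurrences
"farmer": 4 occurrences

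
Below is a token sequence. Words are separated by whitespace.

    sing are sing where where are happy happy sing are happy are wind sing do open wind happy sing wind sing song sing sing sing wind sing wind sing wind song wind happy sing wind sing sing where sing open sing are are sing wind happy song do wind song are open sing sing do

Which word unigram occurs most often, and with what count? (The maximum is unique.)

"sing", 19 times

Unigram frequencies (highest first):
  sing: 19
  wind: 10
  are: 7
  happy: 6
  song: 4
  where: 3
  … (2 more, each ≤ 3)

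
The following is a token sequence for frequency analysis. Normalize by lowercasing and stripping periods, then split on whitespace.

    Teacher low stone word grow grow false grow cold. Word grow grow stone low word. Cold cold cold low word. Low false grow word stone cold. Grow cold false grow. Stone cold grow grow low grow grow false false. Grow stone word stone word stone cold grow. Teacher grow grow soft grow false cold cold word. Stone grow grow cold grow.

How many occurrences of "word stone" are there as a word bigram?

4

Scanning the 60 overlapping bigram windows for "word stone":
  position 24–25: word stone
  position 42–43: word stone
  position 44–45: word stone
  position 56–57: word stone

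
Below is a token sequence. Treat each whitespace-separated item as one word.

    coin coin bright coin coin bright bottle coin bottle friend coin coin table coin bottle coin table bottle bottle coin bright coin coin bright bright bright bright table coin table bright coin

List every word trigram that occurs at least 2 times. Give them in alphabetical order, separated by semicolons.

bright bright bright; bright coin coin; coin bright coin; coin coin bright

Trigram counts meeting the condition (at least 2 times):
  bright bright bright: 2
  bright coin coin: 2
  coin bright coin: 2
  coin coin bright: 3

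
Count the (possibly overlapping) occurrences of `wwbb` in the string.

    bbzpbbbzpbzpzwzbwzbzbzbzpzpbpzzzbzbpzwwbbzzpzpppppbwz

1

Sliding a length-4 window over the 53 characters (50 positions):
  position 38–41: wwbb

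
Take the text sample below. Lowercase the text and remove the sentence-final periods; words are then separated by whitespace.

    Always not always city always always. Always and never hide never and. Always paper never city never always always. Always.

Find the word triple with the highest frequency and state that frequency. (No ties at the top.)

Trigram frequencies (highest first):
  always always always: 2
  always not always: 1
  not always city: 1
  always city always: 1
  city always always: 1
  always always and: 1
  … (11 more, each ≤ 1)

"always always always", 2 times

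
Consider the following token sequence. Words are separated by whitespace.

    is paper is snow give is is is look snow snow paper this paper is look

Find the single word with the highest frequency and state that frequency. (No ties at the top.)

Unigram frequencies (highest first):
  is: 6
  paper: 3
  snow: 3
  look: 2
  give: 1
  this: 1

"is", 6 times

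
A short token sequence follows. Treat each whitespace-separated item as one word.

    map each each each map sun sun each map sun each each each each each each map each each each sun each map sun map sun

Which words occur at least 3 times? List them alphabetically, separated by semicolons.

each; map; sun

Unigram counts meeting the condition (at least 3 times):
  each: 14
  map: 6
  sun: 6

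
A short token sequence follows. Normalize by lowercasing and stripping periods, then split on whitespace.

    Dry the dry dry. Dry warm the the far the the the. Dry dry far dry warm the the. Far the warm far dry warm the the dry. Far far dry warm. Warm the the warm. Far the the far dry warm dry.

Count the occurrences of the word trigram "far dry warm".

Scanning the 41 overlapping trigram windows for "far dry warm":
  position 15–17: far dry warm
  position 23–25: far dry warm
  position 30–32: far dry warm
  position 40–42: far dry warm

4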